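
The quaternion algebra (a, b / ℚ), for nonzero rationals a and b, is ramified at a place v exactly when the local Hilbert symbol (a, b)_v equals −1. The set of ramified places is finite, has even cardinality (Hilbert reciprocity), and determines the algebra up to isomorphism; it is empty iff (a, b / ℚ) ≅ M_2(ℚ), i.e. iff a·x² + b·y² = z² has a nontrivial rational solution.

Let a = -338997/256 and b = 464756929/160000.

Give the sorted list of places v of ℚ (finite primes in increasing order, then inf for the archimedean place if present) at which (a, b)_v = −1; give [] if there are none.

(a, b) ≡ (-1173, 2750041) mod (ℚ^×)²; places V = {2, 3, 5, 7, 13, 17, 19, 23, 29, 31, ∞}.
(a,b)_31: α=0, u≡14; β=1, v≡7 (mod 31); (14|31)=+1, (7|31)=+1; sign (−1)^0·+1^1·+1^0 = +1.
(a,b)_5: α=0, u≡3; β=-4, v≡4 (mod 5); (3|5)=-1, (4|5)=+1; sign (−1)^0·-1^-4·+1^0 = +1.
(a,b)_3: α=1, u≡2; β=0, v≡1 (mod 3); (2|3)=-1, (1|3)=+1; sign (−1)^0·-1^0·+1^1 = +1.
(a,b)_∞: sgn(-1173)=−, sgn(2750041)=+, so +1.
(a,b)_19: α=0, u≡17; β=1, v≡6 (mod 19); (17|19)=+1, (6|19)=+1; sign (−1)^0·+1^1·+1^0 = +1.
(a,b)_2: α=-8, β=-8; u≡3, v≡1 (mod 8); ε(u)ε(v)=1·0, αω(v)=-8·0, βω(u)=-8·1; sum ≡ 0  ⇒  +1.
(a,b)_13: α=0, u≡12; β=2, v≡11 (mod 13); (12|13)=+1, (11|13)=-1; sign (−1)^0·+1^2·-1^0 = +1.
(a,b)_7: α=0, u≡5; β=1, v≡2 (mod 7); (5|7)=-1, (2|7)=+1; sign (−1)^0·-1^1·+1^0 = -1.
(a,b)_17: α=3, u≡16; β=0, v≡9 (mod 17); (16|17)=+1, (9|17)=+1; sign (−1)^0·+1^0·+1^3 = +1.
(a,b)_29: α=0, u≡9; β=1, v≡9 (mod 29); (9|29)=+1, (9|29)=+1; sign (−1)^0·+1^1·+1^0 = +1.
(a,b)_23: α=1, u≡9; β=1, v≡1 (mod 23); (9|23)=+1, (1|23)=+1; sign (−1)^1·+1^1·+1^1 = -1.
Ram(-1173, 2750041) = {7, 23}; no ℚ_7-point on the conic.

[7, 23]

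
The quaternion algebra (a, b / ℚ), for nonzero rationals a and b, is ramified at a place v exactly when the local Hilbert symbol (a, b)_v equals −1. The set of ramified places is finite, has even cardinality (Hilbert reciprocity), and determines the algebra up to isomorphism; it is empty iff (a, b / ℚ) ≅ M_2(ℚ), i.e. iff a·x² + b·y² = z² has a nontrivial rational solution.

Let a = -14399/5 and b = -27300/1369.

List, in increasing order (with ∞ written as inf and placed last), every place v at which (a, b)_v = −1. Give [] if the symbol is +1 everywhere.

[3, 5, 7, inf]

Mod squares: a ≡ -595, b ≡ -273. Check v ∈ {∞, 2, 3, 5, 7, 11, 13, 17, 37}.
v=7: a=7^1·(≡3), b=7^1·(≡5) mod 7; (3|7)=-1, (5|7)=-1; (−1)^{1·1·3}·(-1)^1·(-1)^1 = -1.
v=5: a=5^-1·(≡1), b=5^2·(≡2) mod 5; (1|5)=+1, (2|5)=-1; (−1)^{-1·2·2}·(+1)^2·(-1)^-1 = -1.
v=11: a=11^2·(≡7), b=11^0·(≡7) mod 11; (7|11)=-1, (7|11)=-1; (−1)^{2·0·5}·(-1)^0·(-1)^2 = +1.
v=37: a=37^0·(≡21), b=37^-2·(≡6) mod 37; (21|37)=+1, (6|37)=-1; (−1)^{0·-2·18}·(+1)^-2·(-1)^0 = +1.
v=13: a=13^0·(≡1), b=13^1·(≡8) mod 13; (1|13)=+1, (8|13)=-1; (−1)^{0·1·6}·(+1)^1·(-1)^0 = +1.
v=2: v_2(a)=0, v_2(b)=2; units ≡ 5, 7 (mod 8); ε·ε+αω+βω = 0·1+0·0+2·1 ≡ 0  ⇒  (a,b)_2 = +1.
v=17: a=17^1·(≡4), b=17^0·(≡4) mod 17; (4|17)=+1, (4|17)=+1; (−1)^{1·0·8}·(+1)^0·(+1)^1 = +1.
v=∞: -595 < 0 and -273 < 0  ⇒  (a,b)_∞ = -1.
v=3: a=3^0·(≡2), b=3^1·(≡2) mod 3; (2|3)=-1, (2|3)=-1; (−1)^{0·1·1}·(-1)^1·(-1)^0 = -1.
(-595, -273 / ℚ) ramifies at {3, 5, 7, ∞}: a division algebra.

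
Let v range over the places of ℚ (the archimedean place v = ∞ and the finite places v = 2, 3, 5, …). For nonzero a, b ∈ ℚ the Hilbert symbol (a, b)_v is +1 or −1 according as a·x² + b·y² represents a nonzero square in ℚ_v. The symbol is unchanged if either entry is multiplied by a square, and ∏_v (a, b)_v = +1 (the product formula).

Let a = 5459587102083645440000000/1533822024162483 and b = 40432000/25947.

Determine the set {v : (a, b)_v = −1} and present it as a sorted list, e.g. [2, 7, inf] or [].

(a, b) ≡ (195, 210) mod (ℚ^×)²; places V = {2, 3, 5, 7, 11, 13, 19, 23, 31, ∞}.
(a,b)_∞: sgn(195)=+, sgn(210)=+, so +1.
(a,b)_5: α=7, u≡4; β=3, v≡3 (mod 5); (4|5)=+1, (3|5)=-1; sign (−1)^0·+1^3·-1^7 = -1.
(a,b)_13: α=1, u≡2; β=0, v≡2 (mod 13); (2|13)=-1, (2|13)=-1; sign (−1)^0·-1^0·-1^1 = -1.
(a,b)_19: α=4, u≡1; β=2, v≡17 (mod 19); (1|19)=+1, (17|19)=+1; sign (−1)^0·+1^2·+1^4 = +1.
(a,b)_31: α=-6, u≡9; β=-2, v≡15 (mod 31); (9|31)=+1, (15|31)=-1; sign (−1)^0·+1^-2·-1^-6 = +1.
(a,b)_3: α=-3, u≡2; β=-3, v≡1 (mod 3); (2|3)=-1, (1|3)=+1; sign (−1)^1·-1^-3·+1^-3 = +1.
(a,b)_2: α=34, β=7; u≡3, v≡1 (mod 8); ε(u)ε(v)=1·0, αω(v)=34·0, βω(u)=7·1; sum ≡ 1  ⇒  -1.
(a,b)_11: α=-2, u≡8; β=0, v≡9 (mod 11); (8|11)=-1, (9|11)=+1; sign (−1)^0·-1^0·+1^-2 = +1.
(a,b)_23: α=-2, u≡21; β=0, v≡8 (mod 23); (21|23)=-1, (8|23)=+1; sign (−1)^0·-1^0·+1^-2 = +1.
(a,b)_7: α=4, u≡6; β=1, v≡4 (mod 7); (6|7)=-1, (4|7)=+1; sign (−1)^0·-1^1·+1^4 = -1.
Ram(195, 210) = {2, 5, 7, 13}; no ℚ_2-point on the conic.

[2, 5, 7, 13]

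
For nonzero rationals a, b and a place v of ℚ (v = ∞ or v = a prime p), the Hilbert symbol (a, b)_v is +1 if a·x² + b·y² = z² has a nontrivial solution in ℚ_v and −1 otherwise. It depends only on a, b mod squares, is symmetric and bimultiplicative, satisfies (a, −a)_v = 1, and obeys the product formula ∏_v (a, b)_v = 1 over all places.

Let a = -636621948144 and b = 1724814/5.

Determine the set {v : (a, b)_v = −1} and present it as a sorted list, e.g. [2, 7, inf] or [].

[7, 13]

Mod squares: a ≡ -39, b ≡ 70. Check v ∈ {∞, 2, 3, 5, 7, 13}.
v=3: a=3^7·(≡2), b=3^6·(≡1) mod 3; (2|3)=-1, (1|3)=+1; (−1)^{7·6·1}·(-1)^6·(+1)^7 = +1.
v=2: v_2(a)=4, v_2(b)=1; units ≡ 1, 3 (mod 8); ε·ε+αω+βω = 0·1+4·1+1·0 ≡ 0  ⇒  (a,b)_2 = +1.
v=13: a=13^5·(≡1), b=13^2·(≡8) mod 13; (1|13)=+1, (8|13)=-1; (−1)^{5·2·6}·(+1)^2·(-1)^5 = -1.
v=5: a=5^0·(≡1), b=5^-1·(≡4) mod 5; (1|5)=+1, (4|5)=+1; (−1)^{0·-1·2}·(+1)^-1·(+1)^0 = +1.
v=7: a=7^2·(≡6), b=7^1·(≡6) mod 7; (6|7)=-1, (6|7)=-1; (−1)^{2·1·3}·(-1)^1·(-1)^2 = -1.
v=∞: -39 < 0 and 70 > 0  ⇒  (a,b)_∞ = +1.
|Ram(-39, 70)| = 2, even; anisotropic at {7, 13}.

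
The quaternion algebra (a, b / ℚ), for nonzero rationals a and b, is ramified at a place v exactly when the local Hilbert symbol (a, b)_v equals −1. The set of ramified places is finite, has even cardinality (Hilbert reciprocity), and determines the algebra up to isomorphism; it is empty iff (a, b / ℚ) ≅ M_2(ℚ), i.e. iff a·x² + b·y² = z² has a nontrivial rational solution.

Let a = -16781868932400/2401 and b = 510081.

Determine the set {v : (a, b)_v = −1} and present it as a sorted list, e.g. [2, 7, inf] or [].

[]

Mod squares: a ≡ -27583611, b ≡ 510081. Check v ∈ {∞, 2, 3, 5, 7, 11, 13, 19, 29, 37, 41}.
v=29: a=29^1·(≡11), b=29^1·(≡15) mod 29; (11|29)=-1, (15|29)=-1; (−1)^{1·1·14}·(-1)^1·(-1)^1 = +1.
v=7: a=7^-4·(≡2), b=7^0·(≡5) mod 7; (2|7)=+1, (5|7)=-1; (−1)^{-4·0·3}·(+1)^0·(-1)^-4 = +1.
v=11: a=11^1·(≡1), b=11^1·(≡6) mod 11; (1|11)=+1, (6|11)=-1; (−1)^{1·1·5}·(+1)^1·(-1)^1 = +1.
v=2: v_2(a)=4, v_2(b)=0; units ≡ 5, 1 (mod 8); ε·ε+αω+βω = 0·0+4·0+0·1 ≡ 0  ⇒  (a,b)_2 = +1.
v=∞: -27583611 < 0 and 510081 > 0  ⇒  (a,b)_∞ = +1.
v=19: a=19^1·(≡3), b=19^0·(≡7) mod 19; (3|19)=-1, (7|19)=+1; (−1)^{1·0·9}·(-1)^0·(+1)^1 = +1.
v=3: a=3^3·(≡1), b=3^1·(≡2) mod 3; (1|3)=+1, (2|3)=-1; (−1)^{3·1·1}·(+1)^1·(-1)^3 = +1.
v=5: a=5^2·(≡4), b=5^0·(≡1) mod 5; (4|5)=+1, (1|5)=+1; (−1)^{2·0·2}·(+1)^0·(+1)^2 = +1.
v=41: a=41^1·(≡32), b=41^1·(≡18) mod 41; (32|41)=+1, (18|41)=+1; (−1)^{1·1·20}·(+1)^1·(+1)^1 = +1.
v=13: a=13^2·(≡9), b=13^1·(≡3) mod 13; (9|13)=+1, (3|13)=+1; (−1)^{2·1·6}·(+1)^1·(+1)^2 = +1.
v=37: a=37^1·(≡33), b=37^0·(≡36) mod 37; (33|37)=+1, (36|37)=+1; (−1)^{1·0·18}·(+1)^0·(+1)^1 = +1.
Every local symbol is +1, so the conic -27583611·x² + 510081·y² = z² has ℚ_v-points for all v and hence a ℚ-point; (a, b / ℚ) ≅ M_2(ℚ).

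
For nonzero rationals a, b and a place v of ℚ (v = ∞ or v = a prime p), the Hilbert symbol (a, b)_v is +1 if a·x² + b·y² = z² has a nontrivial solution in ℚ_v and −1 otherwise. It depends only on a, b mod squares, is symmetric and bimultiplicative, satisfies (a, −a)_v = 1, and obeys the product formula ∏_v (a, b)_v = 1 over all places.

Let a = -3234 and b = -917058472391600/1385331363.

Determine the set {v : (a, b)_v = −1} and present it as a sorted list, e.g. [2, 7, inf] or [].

[2, inf]

Mod squares: a ≡ -66, b ≡ -33. Check v ∈ {∞, 2, 3, 5, 7, 11, 13, 19, 29}.
v=11: a=11^1·(≡3), b=11^7·(≡8) mod 11; (3|11)=+1, (8|11)=-1; (−1)^{1·7·5}·(+1)^7·(-1)^1 = +1.
v=5: a=5^0·(≡1), b=5^2·(≡2) mod 5; (1|5)=+1, (2|5)=-1; (−1)^{0·2·2}·(+1)^2·(-1)^0 = +1.
v=2: v_2(a)=1, v_2(b)=4; units ≡ 7, 7 (mod 8); ε·ε+αω+βω = 1·1+1·0+4·0 ≡ 1  ⇒  (a,b)_2 = -1.
v=13: a=13^0·(≡3), b=13^-2·(≡6) mod 13; (3|13)=+1, (6|13)=-1; (−1)^{0·-2·6}·(+1)^-2·(-1)^0 = +1.
v=∞: -66 < 0 and -33 < 0  ⇒  (a,b)_∞ = -1.
v=3: a=3^1·(≡2), b=3^-3·(≡1) mod 3; (2|3)=-1, (1|3)=+1; (−1)^{1·-3·1}·(-1)^-3·(+1)^1 = +1.
v=7: a=7^2·(≡4), b=7^6·(≡1) mod 7; (4|7)=+1, (1|7)=+1; (−1)^{2·6·3}·(+1)^6·(+1)^2 = +1.
v=19: a=19^0·(≡15), b=19^-2·(≡17) mod 19; (15|19)=-1, (17|19)=+1; (−1)^{0·-2·9}·(-1)^-2·(+1)^0 = +1.
v=29: a=29^0·(≡14), b=29^-2·(≡25) mod 29; (14|29)=-1, (25|29)=+1; (−1)^{0·-2·14}·(-1)^-2·(+1)^0 = +1.
|Ram(-66, -33)| = 2, even; anisotropic at {2, ∞}.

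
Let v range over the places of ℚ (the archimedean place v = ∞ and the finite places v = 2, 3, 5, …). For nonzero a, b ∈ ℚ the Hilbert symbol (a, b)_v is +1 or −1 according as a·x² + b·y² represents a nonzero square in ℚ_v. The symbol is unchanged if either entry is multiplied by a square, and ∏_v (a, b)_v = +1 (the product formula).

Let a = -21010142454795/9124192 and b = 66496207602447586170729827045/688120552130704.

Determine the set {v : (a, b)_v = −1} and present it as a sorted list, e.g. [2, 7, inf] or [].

[2, 5, 17, 43]

Mod squares: a ≡ -2331890, b ≡ 5. Check v ∈ {∞, 2, 3, 5, 7, 11, 13, 17, 19, 23, 29, 43}.
v=2: v_2(a)=-5, v_2(b)=-4; units ≡ 7, 5 (mod 8); ε·ε+αω+βω = 1·0+-5·1+-4·0 ≡ 1  ⇒  (a,b)_2 = -1.
v=29: a=29^1·(≡4), b=29^2·(≡9) mod 29; (4|29)=+1, (9|29)=+1; (−1)^{1·2·14}·(+1)^2·(+1)^1 = +1.
v=23: a=23^-2·(≡15), b=23^-6·(≡15) mod 23; (15|23)=-1, (15|23)=-1; (−1)^{-2·-6·11}·(-1)^-6·(-1)^-2 = +1.
v=43: a=43^1·(≡1), b=43^2·(≡7) mod 43; (1|43)=+1, (7|43)=-1; (−1)^{1·2·21}·(+1)^2·(-1)^1 = -1.
v=17: a=17^1·(≡12), b=17^2·(≡7) mod 17; (12|17)=-1, (7|17)=-1; (−1)^{1·2·8}·(-1)^2·(-1)^1 = -1.
v=11: a=11^-1·(≡2), b=11^-2·(≡1) mod 11; (2|11)=-1, (1|11)=+1; (−1)^{-1·-2·5}·(-1)^-2·(+1)^-1 = +1.
v=5: a=5^1·(≡3), b=5^1·(≡1) mod 5; (3|5)=-1, (1|5)=+1; (−1)^{1·1·2}·(-1)^1·(+1)^1 = -1.
v=∞: -2331890 < 0 and 5 > 0  ⇒  (a,b)_∞ = +1.
v=7: a=7^-2·(≡3), b=7^-4·(≡5) mod 7; (3|7)=-1, (5|7)=-1; (−1)^{-2·-4·3}·(-1)^-4·(-1)^-2 = +1.
v=3: a=3^2·(≡1), b=3^0·(≡2) mod 3; (1|3)=+1, (2|3)=-1; (−1)^{2·0·1}·(+1)^0·(-1)^2 = +1.
v=13: a=13^2·(≡5), b=13^6·(≡2) mod 13; (5|13)=-1, (2|13)=-1; (−1)^{2·6·6}·(-1)^6·(-1)^2 = +1.
v=19: a=19^4·(≡10), b=19^10·(≡6) mod 19; (10|19)=-1, (6|19)=+1; (−1)^{4·10·9}·(-1)^10·(+1)^4 = +1.
Ram(-2331890, 5) = {2, 5, 17, 43}; no ℚ_2-point on the conic.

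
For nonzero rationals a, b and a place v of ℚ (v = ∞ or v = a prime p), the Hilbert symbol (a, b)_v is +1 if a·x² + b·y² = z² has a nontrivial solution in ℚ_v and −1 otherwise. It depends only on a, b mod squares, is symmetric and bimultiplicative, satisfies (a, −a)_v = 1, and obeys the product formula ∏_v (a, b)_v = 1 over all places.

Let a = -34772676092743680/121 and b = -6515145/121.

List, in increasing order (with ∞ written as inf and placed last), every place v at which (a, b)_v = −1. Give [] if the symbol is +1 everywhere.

[2, 13, 37, inf]

Mod squares: a ≡ -5, b ≡ -723905. Check v ∈ {∞, 2, 3, 5, 7, 11, 13, 37, 43}.
v=∞: -5 < 0 and -723905 < 0  ⇒  (a,b)_∞ = -1.
v=13: a=13^2·(≡5), b=13^1·(≡6) mod 13; (5|13)=-1, (6|13)=-1; (−1)^{2·1·6}·(-1)^1·(-1)^2 = -1.
v=43: a=43^2·(≡1), b=43^1·(≡14) mod 43; (1|43)=+1, (14|43)=+1; (−1)^{2·1·21}·(+1)^1·(+1)^2 = +1.
v=11: a=11^-2·(≡8), b=11^-2·(≡1) mod 11; (8|11)=-1, (1|11)=+1; (−1)^{-2·-2·5}·(-1)^-2·(+1)^-2 = +1.
v=2: v_2(a)=12, v_2(b)=0; units ≡ 3, 7 (mod 8); ε·ε+αω+βω = 1·1+12·0+0·1 ≡ 1  ⇒  (a,b)_2 = -1.
v=37: a=37^2·(≡29), b=37^1·(≡22) mod 37; (29|37)=-1, (22|37)=-1; (−1)^{2·1·18}·(-1)^1·(-1)^2 = -1.
v=5: a=5^1·(≡4), b=5^1·(≡1) mod 5; (4|5)=+1, (1|5)=+1; (−1)^{1·1·2}·(+1)^1·(+1)^1 = +1.
v=7: a=7^2·(≡2), b=7^1·(≡3) mod 7; (2|7)=+1, (3|7)=-1; (−1)^{2·1·3}·(+1)^1·(-1)^2 = +1.
v=3: a=3^4·(≡1), b=3^2·(≡1) mod 3; (1|3)=+1, (1|3)=+1; (−1)^{4·2·1}·(+1)^2·(+1)^4 = +1.
Ram(-5, -723905) = {2, 13, 37, ∞}; no ℚ_2-point on the conic.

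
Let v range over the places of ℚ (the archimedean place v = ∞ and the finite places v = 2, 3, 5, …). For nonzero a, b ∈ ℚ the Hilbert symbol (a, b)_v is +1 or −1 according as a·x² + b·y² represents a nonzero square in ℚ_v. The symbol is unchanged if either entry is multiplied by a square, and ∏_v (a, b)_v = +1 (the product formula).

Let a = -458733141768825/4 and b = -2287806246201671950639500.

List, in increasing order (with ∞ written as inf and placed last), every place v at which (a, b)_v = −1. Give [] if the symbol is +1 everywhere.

Mod squares: a ≡ -1537, b ≡ -16555. Check v ∈ {∞, 2, 3, 5, 7, 11, 29, 43, 53}.
v=7: a=7^2·(≡3), b=7^5·(≡4) mod 7; (3|7)=-1, (4|7)=+1; (−1)^{2·5·3}·(-1)^5·(+1)^2 = -1.
v=5: a=5^2·(≡3), b=5^3·(≡4) mod 5; (3|5)=-1, (4|5)=+1; (−1)^{2·3·2}·(-1)^3·(+1)^2 = -1.
v=3: a=3^2·(≡2), b=3^2·(≡2) mod 3; (2|3)=-1, (2|3)=-1; (−1)^{2·2·1}·(-1)^2·(-1)^2 = +1.
v=11: a=11^4·(≡5), b=11^5·(≡2) mod 11; (5|11)=+1, (2|11)=-1; (−1)^{4·5·5}·(+1)^5·(-1)^4 = +1.
v=53: a=53^1·(≡9), b=53^2·(≡41) mod 53; (9|53)=+1, (41|53)=-1; (−1)^{1·2·26}·(+1)^2·(-1)^1 = -1.
v=43: a=43^2·(≡25), b=43^3·(≡39) mod 43; (25|43)=+1, (39|43)=-1; (−1)^{2·3·21}·(+1)^3·(-1)^2 = +1.
v=29: a=29^1·(≡1), b=29^2·(≡20) mod 29; (1|29)=+1, (20|29)=+1; (−1)^{1·2·14}·(+1)^2·(+1)^1 = +1.
v=2: v_2(a)=-2, v_2(b)=2; units ≡ 7, 5 (mod 8); ε·ε+αω+βω = 1·0+-2·1+2·0 ≡ 0  ⇒  (a,b)_2 = +1.
v=∞: -1537 < 0 and -16555 < 0  ⇒  (a,b)_∞ = -1.
(-1537, -16555 / ℚ) ramifies at {5, 7, 53, ∞}: a division algebra.

[5, 7, 53, inf]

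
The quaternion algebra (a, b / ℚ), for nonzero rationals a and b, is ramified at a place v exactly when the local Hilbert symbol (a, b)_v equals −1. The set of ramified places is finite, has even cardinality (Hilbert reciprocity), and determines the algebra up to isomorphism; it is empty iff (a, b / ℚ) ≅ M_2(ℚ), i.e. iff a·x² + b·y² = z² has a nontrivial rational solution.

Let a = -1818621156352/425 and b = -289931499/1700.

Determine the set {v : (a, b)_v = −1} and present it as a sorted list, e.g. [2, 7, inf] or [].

[11, inf]

(a, b) ≡ (-2062151, -3240523) mod (ℚ^×)²; places V = {2, 3, 5, 7, 11, 13, 17, 31, 43, ∞}.
(a,b)_13: α=1, u≡10; β=3, v≡10 (mod 13); (10|13)=+1, (10|13)=+1; sign (−1)^0·+1^3·+1^1 = +1.
(a,b)_43: α=1, u≡38; β=1, v≡29 (mod 43); (38|43)=+1, (29|43)=-1; sign (−1)^1·+1^1·-1^1 = +1.
(a,b)_5: α=-2, u≡4; β=-2, v≡2 (mod 5); (4|5)=+1, (2|5)=-1; sign (−1)^0·+1^-2·-1^-2 = +1.
(a,b)_11: α=4, u≡7; β=1, v≡9 (mod 11); (7|11)=-1, (9|11)=+1; sign (−1)^0·-1^1·+1^4 = -1.
(a,b)_∞: sgn(-2062151)=−, sgn(-3240523)=−, so -1.
(a,b)_31: α=1, u≡7; β=1, v≡23 (mod 31); (7|31)=+1, (23|31)=-1; sign (−1)^1·+1^1·-1^1 = +1.
(a,b)_3: α=0, u≡1; β=2, v≡2 (mod 3); (1|3)=+1, (2|3)=-1; sign (−1)^0·+1^2·-1^0 = +1.
(a,b)_2: α=10, β=-2; u≡1, v≡5 (mod 8); ε(u)ε(v)=0·0, αω(v)=10·1, βω(u)=-2·0; sum ≡ 0  ⇒  +1.
(a,b)_17: α=-1, u≡1; β=-1, v≡9 (mod 17); (1|17)=+1, (9|17)=+1; sign (−1)^0·+1^-1·+1^-1 = +1.
(a,b)_7: α=1, u≡2; β=0, v≡4 (mod 7); (2|7)=+1, (4|7)=+1; sign (−1)^0·+1^0·+1^1 = +1.
|Ram(-2062151, -3240523)| = 2, even; anisotropic at {11, ∞}.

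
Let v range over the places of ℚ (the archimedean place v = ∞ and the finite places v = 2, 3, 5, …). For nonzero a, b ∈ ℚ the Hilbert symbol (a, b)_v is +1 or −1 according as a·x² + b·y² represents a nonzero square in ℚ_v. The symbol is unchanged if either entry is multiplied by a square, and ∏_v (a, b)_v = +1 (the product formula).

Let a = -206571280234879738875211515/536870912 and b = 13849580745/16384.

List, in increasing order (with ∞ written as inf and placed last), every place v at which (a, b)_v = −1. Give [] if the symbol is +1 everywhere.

[3, 11, 13, 17]

(a, b) ≡ (-129030, 2145) mod (ℚ^×)²; places V = {2, 3, 5, 7, 11, 13, 17, 23, ∞}.
(a,b)_13: α=4, u≡11; β=1, v≡3 (mod 13); (11|13)=-1, (3|13)=+1; sign (−1)^0·-1^1·+1^4 = -1.
(a,b)_5: α=1, u≡1; β=1, v≡1 (mod 5); (1|5)=+1, (1|5)=+1; sign (−1)^0·+1^1·+1^1 = +1.
(a,b)_7: α=2, u≡1; β=2, v≡6 (mod 7); (1|7)=+1, (6|7)=-1; sign (−1)^0·+1^2·-1^2 = +1.
(a,b)_3: α=7, u≡1; β=3, v≡1 (mod 3); (1|3)=+1, (1|3)=+1; sign (−1)^1·+1^3·+1^7 = -1.
(a,b)_∞: sgn(-129030)=−, sgn(2145)=+, so +1.
(a,b)_17: α=1, u≡2; β=0, v≡3 (mod 17); (2|17)=+1, (3|17)=-1; sign (−1)^0·+1^0·-1^1 = -1.
(a,b)_2: α=-29, β=-14; u≡5, v≡1 (mod 8); ε(u)ε(v)=0·0, αω(v)=-29·0, βω(u)=-14·1; sum ≡ 0  ⇒  +1.
(a,b)_23: α=1, u≡12; β=0, v≡16 (mod 23); (12|23)=+1, (16|23)=+1; sign (−1)^0·+1^0·+1^1 = +1.
(a,b)_11: α=13, u≡8; β=5, v≡6 (mod 11); (8|11)=-1, (6|11)=-1; sign (−1)^1·-1^5·-1^13 = -1.
|Ram(-129030, 2145)| = 4, even; anisotropic at {3, 11, 13, 17}.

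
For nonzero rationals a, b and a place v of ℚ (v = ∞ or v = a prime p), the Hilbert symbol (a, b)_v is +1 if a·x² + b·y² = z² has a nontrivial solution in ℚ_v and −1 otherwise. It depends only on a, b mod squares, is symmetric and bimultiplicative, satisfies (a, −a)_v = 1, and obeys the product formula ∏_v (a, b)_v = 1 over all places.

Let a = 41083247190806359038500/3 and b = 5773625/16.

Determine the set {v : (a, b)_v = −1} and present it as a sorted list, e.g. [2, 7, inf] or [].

(a, b) ≡ (1995, 230945) mod (ℚ^×)²; places V = {2, 3, 5, 7, 11, 13, 17, 19, ∞}.
(a,b)_∞: sgn(1995)=+, sgn(230945)=+, so +1.
(a,b)_13: α=4, u≡2; β=1, v≡2 (mod 13); (2|13)=-1, (2|13)=-1; sign (−1)^0·-1^1·-1^4 = -1.
(a,b)_5: α=3, u≡1; β=3, v≡4 (mod 5); (1|5)=+1, (4|5)=+1; sign (−1)^0·+1^3·+1^3 = +1.
(a,b)_17: α=4, u≡3; β=1, v≡1 (mod 17); (3|17)=-1, (1|17)=+1; sign (−1)^0·-1^1·+1^4 = -1.
(a,b)_19: α=3, u≡2; β=1, v≡10 (mod 19); (2|19)=-1, (10|19)=-1; sign (−1)^1·-1^1·-1^3 = -1.
(a,b)_7: α=3, u≡5; β=0, v≡2 (mod 7); (5|7)=-1, (2|7)=+1; sign (−1)^0·-1^0·+1^3 = +1.
(a,b)_3: α=-1, u≡2; β=0, v≡2 (mod 3); (2|3)=-1, (2|3)=-1; sign (−1)^0·-1^0·-1^-1 = -1.
(a,b)_2: α=2, β=-4; u≡3, v≡1 (mod 8); ε(u)ε(v)=1·0, αω(v)=2·0, βω(u)=-4·1; sum ≡ 0  ⇒  +1.
(a,b)_11: α=4, u≡9; β=1, v≡2 (mod 11); (9|11)=+1, (2|11)=-1; sign (−1)^0·+1^1·-1^4 = +1.
|Ram(1995, 230945)| = 4, even; anisotropic at {3, 13, 17, 19}.

[3, 13, 17, 19]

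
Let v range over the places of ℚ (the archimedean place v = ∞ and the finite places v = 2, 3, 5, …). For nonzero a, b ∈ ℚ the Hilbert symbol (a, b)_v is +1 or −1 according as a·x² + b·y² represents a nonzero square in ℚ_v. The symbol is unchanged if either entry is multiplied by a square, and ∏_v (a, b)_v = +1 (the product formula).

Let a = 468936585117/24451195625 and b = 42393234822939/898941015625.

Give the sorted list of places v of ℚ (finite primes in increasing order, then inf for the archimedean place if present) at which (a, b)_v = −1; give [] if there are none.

(a, b) ≡ (1309, 11) mod (ℚ^×)²; places V = {2, 3, 5, 7, 11, 13, 17, 23, 29, 37, 41, 47, ∞}.
(a,b)_29: α=2, u≡16; β=0, v≡18 (mod 29); (16|29)=+1, (18|29)=-1; sign (−1)^0·+1^0·-1^2 = +1.
(a,b)_5: α=-4, u≡4; β=-8, v≡1 (mod 5); (4|5)=+1, (1|5)=+1; sign (−1)^0·+1^-8·+1^-4 = +1.
(a,b)_17: α=-1, u≡8; β=2, v≡10 (mod 17); (8|17)=+1, (10|17)=-1; sign (−1)^0·+1^2·-1^-1 = -1.
(a,b)_2: α=0, β=0; u≡5, v≡3 (mod 8); ε(u)ε(v)=0·1, αω(v)=0·1, βω(u)=0·1; sum ≡ 0  ⇒  +1.
(a,b)_7: α=1, u≡5; β=2, v≡2 (mod 7); (5|7)=-1, (2|7)=+1; sign (−1)^0·-1^2·+1^1 = +1.
(a,b)_47: α=0, u≡45; β=2, v≡39 (mod 47); (45|47)=-1, (39|47)=-1; sign (−1)^0·-1^2·-1^0 = +1.
(a,b)_13: α=2, u≡9; β=2, v≡7 (mod 13); (9|13)=+1, (7|13)=-1; sign (−1)^0·+1^2·-1^2 = +1.
(a,b)_11: α=1, u≡1; β=1, v≡9 (mod 11); (1|11)=+1, (9|11)=+1; sign (−1)^1·+1^1·+1^1 = -1.
(a,b)_23: α=2, u≡21; β=0, v≡5 (mod 23); (21|23)=-1, (5|23)=-1; sign (−1)^0·-1^0·-1^2 = +1.
(a,b)_37: α=-2, u≡15; β=-2, v≡4 (mod 37); (15|37)=-1, (4|37)=+1; sign (−1)^0·-1^-2·+1^-2 = +1.
(a,b)_41: α=-2, u≡14; β=-2, v≡35 (mod 41); (14|41)=-1, (35|41)=-1; sign (−1)^0·-1^-2·-1^-2 = +1.
(a,b)_∞: sgn(1309)=+, sgn(11)=+, so +1.
(a,b)_3: α=4, u≡1; β=6, v≡2 (mod 3); (1|3)=+1, (2|3)=-1; sign (−1)^0·+1^6·-1^4 = +1.
|Ram(1309, 11)| = 2, even; anisotropic at {11, 17}.

[11, 17]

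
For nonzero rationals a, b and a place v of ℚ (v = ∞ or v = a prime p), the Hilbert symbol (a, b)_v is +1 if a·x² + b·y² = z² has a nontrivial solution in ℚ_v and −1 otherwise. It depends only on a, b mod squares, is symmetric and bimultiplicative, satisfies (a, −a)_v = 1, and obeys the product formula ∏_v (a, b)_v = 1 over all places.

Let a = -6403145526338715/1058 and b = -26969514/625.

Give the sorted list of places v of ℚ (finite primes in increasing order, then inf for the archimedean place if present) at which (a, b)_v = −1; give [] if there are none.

[3, 11, 17, inf]

(a, b) ≡ (-67830, -14586) mod (ℚ^×)²; places V = {2, 3, 5, 7, 11, 13, 17, 19, 23, 43, ∞}.
(a,b)_19: α=3, u≡14; β=0, v≡1 (mod 19); (14|19)=-1, (1|19)=+1; sign (−1)^0·-1^0·+1^3 = +1.
(a,b)_11: α=4, u≡8; β=1, v≡3 (mod 11); (8|11)=-1, (3|11)=+1; sign (−1)^0·-1^1·+1^4 = -1.
(a,b)_3: α=7, u≡1; β=1, v≡1 (mod 3); (1|3)=+1, (1|3)=+1; sign (−1)^1·+1^1·+1^7 = -1.
(a,b)_43: α=0, u≡14; β=2, v≡37 (mod 43); (14|43)=+1, (37|43)=-1; sign (−1)^0·+1^2·-1^0 = +1.
(a,b)_17: α=1, u≡6; β=1, v≡9 (mod 17); (6|17)=-1, (9|17)=+1; sign (−1)^0·-1^1·+1^1 = -1.
(a,b)_13: α=0, u≡3; β=1, v≡1 (mod 13); (3|13)=+1, (1|13)=+1; sign (−1)^0·+1^1·+1^0 = +1.
(a,b)_5: α=1, u≡4; β=-4, v≡1 (mod 5); (4|5)=+1, (1|5)=+1; sign (−1)^0·+1^-4·+1^1 = +1.
(a,b)_7: α=3, u≡5; β=0, v≡1 (mod 7); (5|7)=-1, (1|7)=+1; sign (−1)^0·-1^0·+1^3 = +1.
(a,b)_∞: sgn(-67830)=−, sgn(-14586)=−, so -1.
(a,b)_2: α=-1, β=1; u≡5, v≡3 (mod 8); ε(u)ε(v)=0·1, αω(v)=-1·1, βω(u)=1·1; sum ≡ 0  ⇒  +1.
(a,b)_23: α=-2, u≡10; β=0, v≡14 (mod 23); (10|23)=-1, (14|23)=-1; sign (−1)^0·-1^0·-1^-2 = +1.
Ram(-67830, -14586) = {3, 11, 17, ∞}; no ℚ_3-point on the conic.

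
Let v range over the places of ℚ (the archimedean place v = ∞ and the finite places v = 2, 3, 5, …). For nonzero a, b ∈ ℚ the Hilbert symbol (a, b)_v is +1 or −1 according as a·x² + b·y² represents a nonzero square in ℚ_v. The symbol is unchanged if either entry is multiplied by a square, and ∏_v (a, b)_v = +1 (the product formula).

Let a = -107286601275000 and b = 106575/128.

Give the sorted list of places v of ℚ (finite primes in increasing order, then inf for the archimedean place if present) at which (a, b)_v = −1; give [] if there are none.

[3, 7, 19, 29]

(a, b) ≡ (-115710, 174) mod (ℚ^×)²; places V = {2, 3, 5, 7, 19, 29, ∞}.
(a,b)_19: α=1, u≡4; β=0, v≡3 (mod 19); (4|19)=+1, (3|19)=-1; sign (−1)^0·+1^0·-1^1 = -1.
(a,b)_∞: sgn(-115710)=−, sgn(174)=+, so +1.
(a,b)_7: α=3, u≡1; β=2, v≡6 (mod 7); (1|7)=+1, (6|7)=-1; sign (−1)^0·+1^2·-1^3 = -1.
(a,b)_29: α=3, u≡26; β=1, v≡9 (mod 29); (26|29)=-1, (9|29)=+1; sign (−1)^0·-1^1·+1^3 = -1.
(a,b)_3: α=3, u≡1; β=1, v≡1 (mod 3); (1|3)=+1, (1|3)=+1; sign (−1)^1·+1^1·+1^3 = -1.
(a,b)_2: α=3, β=-7; u≡1, v≡7 (mod 8); ε(u)ε(v)=0·1, αω(v)=3·0, βω(u)=-7·0; sum ≡ 0  ⇒  +1.
(a,b)_5: α=5, u≡2; β=2, v≡1 (mod 5); (2|5)=-1, (1|5)=+1; sign (−1)^0·-1^2·+1^5 = +1.
Ram(-115710, 174) = {3, 7, 19, 29}; no ℚ_3-point on the conic.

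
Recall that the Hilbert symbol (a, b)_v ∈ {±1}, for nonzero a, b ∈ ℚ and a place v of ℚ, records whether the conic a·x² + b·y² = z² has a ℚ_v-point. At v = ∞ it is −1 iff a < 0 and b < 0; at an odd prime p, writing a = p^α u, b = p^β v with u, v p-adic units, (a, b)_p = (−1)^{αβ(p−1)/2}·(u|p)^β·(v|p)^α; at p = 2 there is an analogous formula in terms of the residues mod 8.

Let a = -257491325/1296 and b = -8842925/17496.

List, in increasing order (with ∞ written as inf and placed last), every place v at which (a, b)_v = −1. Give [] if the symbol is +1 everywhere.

[2, 7, 37, inf]

(a, b) ≡ (-210197, -12558) mod (ℚ^×)²; places V = {2, 3, 5, 7, 13, 19, 23, 37, ∞}.
(a,b)_2: α=-4, β=-3; u≡3, v≡1 (mod 8); ε(u)ε(v)=1·0, αω(v)=-4·0, βω(u)=-3·1; sum ≡ 1  ⇒  -1.
(a,b)_23: α=1, u≡17; β=1, v≡1 (mod 23); (17|23)=-1, (1|23)=+1; sign (−1)^1·-1^1·+1^1 = +1.
(a,b)_37: α=1, u≡31; β=0, v≡22 (mod 37); (31|37)=-1, (22|37)=-1; sign (−1)^0·-1^0·-1^1 = -1.
(a,b)_3: α=-4, u≡1; β=-7, v≡2 (mod 3); (1|3)=+1, (2|3)=-1; sign (−1)^0·+1^-7·-1^-4 = +1.
(a,b)_19: α=1, u≡3; β=0, v≡7 (mod 19); (3|19)=-1, (7|19)=+1; sign (−1)^0·-1^0·+1^1 = +1.
(a,b)_7: α=2, u≡3; β=1, v≡5 (mod 7); (3|7)=-1, (5|7)=-1; sign (−1)^0·-1^1·-1^2 = -1.
(a,b)_5: α=2, u≡2; β=2, v≡3 (mod 5); (2|5)=-1, (3|5)=-1; sign (−1)^0·-1^2·-1^2 = +1.
(a,b)_∞: sgn(-210197)=−, sgn(-12558)=−, so -1.
(a,b)_13: α=1, u≡1; β=3, v≡4 (mod 13); (1|13)=+1, (4|13)=+1; sign (−1)^0·+1^3·+1^1 = +1.
|Ram(-210197, -12558)| = 4, even; anisotropic at {2, 7, 37, ∞}.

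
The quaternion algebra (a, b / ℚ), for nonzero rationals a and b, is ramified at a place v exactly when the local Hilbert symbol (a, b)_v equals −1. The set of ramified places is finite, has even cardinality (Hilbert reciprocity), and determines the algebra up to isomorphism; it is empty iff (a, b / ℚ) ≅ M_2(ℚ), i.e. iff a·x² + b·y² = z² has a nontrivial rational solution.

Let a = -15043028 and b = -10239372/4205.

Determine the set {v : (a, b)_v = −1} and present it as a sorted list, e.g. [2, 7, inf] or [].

[5, 7, 11, inf]

Mod squares: a ≡ -77, b ≡ -935. Check v ∈ {∞, 2, 3, 5, 7, 11, 13, 17, 29}.
v=29: a=29^0·(≡26), b=29^-2·(≡7) mod 29; (26|29)=-1, (7|29)=+1; (−1)^{0·-2·14}·(-1)^-2·(+1)^0 = +1.
v=13: a=13^2·(≡12), b=13^2·(≡3) mod 13; (12|13)=+1, (3|13)=+1; (−1)^{2·2·6}·(+1)^2·(+1)^2 = +1.
v=5: a=5^0·(≡2), b=5^-1·(≡3) mod 5; (2|5)=-1, (3|5)=-1; (−1)^{0·-1·2}·(-1)^-1·(-1)^0 = -1.
v=11: a=11^1·(≡5), b=11^1·(≡4) mod 11; (5|11)=+1, (4|11)=+1; (−1)^{1·1·5}·(+1)^1·(+1)^1 = -1.
v=3: a=3^0·(≡1), b=3^4·(≡1) mod 3; (1|3)=+1, (1|3)=+1; (−1)^{0·4·1}·(+1)^4·(+1)^0 = +1.
v=17: a=17^2·(≡2), b=17^1·(≡16) mod 17; (2|17)=+1, (16|17)=+1; (−1)^{2·1·8}·(+1)^1·(+1)^2 = +1.
v=∞: -77 < 0 and -935 < 0  ⇒  (a,b)_∞ = -1.
v=2: v_2(a)=2, v_2(b)=2; units ≡ 3, 1 (mod 8); ε·ε+αω+βω = 1·0+2·0+2·1 ≡ 0  ⇒  (a,b)_2 = +1.
v=7: a=7^1·(≡3), b=7^0·(≡5) mod 7; (3|7)=-1, (5|7)=-1; (−1)^{1·0·3}·(-1)^0·(-1)^1 = -1.
Ram(-77, -935) = {5, 7, 11, ∞}; no ℚ_5-point on the conic.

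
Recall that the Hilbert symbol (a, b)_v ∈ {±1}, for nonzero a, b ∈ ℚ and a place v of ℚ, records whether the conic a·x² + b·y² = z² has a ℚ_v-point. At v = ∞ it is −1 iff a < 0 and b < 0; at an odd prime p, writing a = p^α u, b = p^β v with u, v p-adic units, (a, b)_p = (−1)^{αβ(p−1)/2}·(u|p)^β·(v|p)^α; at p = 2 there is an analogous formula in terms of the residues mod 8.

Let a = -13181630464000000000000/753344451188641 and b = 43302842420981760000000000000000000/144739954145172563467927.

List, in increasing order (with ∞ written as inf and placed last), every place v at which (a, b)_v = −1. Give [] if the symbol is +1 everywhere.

Mod squares: a ≡ -46, b ≡ 105. Check v ∈ {∞, 2, 3, 5, 7, 13, 23, 31}.
v=5: a=5^12·(≡1), b=5^19·(≡4) mod 5; (1|5)=+1, (4|5)=+1; (−1)^{12·19·2}·(+1)^19·(+1)^12 = +1.
v=3: a=3^0·(≡2), b=3^3·(≡2) mod 3; (2|3)=-1, (2|3)=-1; (−1)^{0·3·1}·(-1)^3·(-1)^0 = -1.
v=2: v_2(a)=23, v_2(b)=30; units ≡ 1, 1 (mod 8); ε·ε+αω+βω = 0·0+23·0+30·0 ≡ 0  ⇒  (a,b)_2 = +1.
v=∞: -46 < 0 and 105 > 0  ⇒  (a,b)_∞ = +1.
v=7: a=7^0·(≡3), b=7^-1·(≡1) mod 7; (3|7)=-1, (1|7)=+1; (−1)^{0·-1·3}·(-1)^-1·(+1)^0 = -1.
v=13: a=13^-8·(≡11), b=13^-12·(≡1) mod 13; (11|13)=-1, (1|13)=+1; (−1)^{-8·-12·6}·(-1)^-12·(+1)^-8 = +1.
v=23: a=23^5·(≡14), b=23^8·(≡13) mod 23; (14|23)=-1, (13|23)=+1; (−1)^{5·8·11}·(-1)^8·(+1)^5 = +1.
v=31: a=31^-4·(≡10), b=31^-6·(≡12) mod 31; (10|31)=+1, (12|31)=-1; (−1)^{-4·-6·15}·(+1)^-6·(-1)^-4 = +1.
Ram(-46, 105) = {3, 7}; no ℚ_3-point on the conic.

[3, 7]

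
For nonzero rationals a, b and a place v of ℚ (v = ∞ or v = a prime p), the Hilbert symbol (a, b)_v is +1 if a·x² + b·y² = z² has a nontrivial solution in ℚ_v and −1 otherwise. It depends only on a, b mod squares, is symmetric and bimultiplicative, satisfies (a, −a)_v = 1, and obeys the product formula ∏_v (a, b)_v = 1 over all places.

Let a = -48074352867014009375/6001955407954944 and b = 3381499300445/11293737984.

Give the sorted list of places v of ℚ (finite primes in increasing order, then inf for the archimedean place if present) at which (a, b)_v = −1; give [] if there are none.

(a, b) ≡ (-5735, 246605) mod (ℚ^×)²; places V = {2, 3, 5, 7, 23, 31, 37, 41, 43, ∞}.
(a,b)_31: α=1, u≡4; β=1, v≡8 (mod 31); (4|31)=+1, (8|31)=+1; sign (−1)^1·+1^1·+1^1 = -1.
(a,b)_∞: sgn(-5735)=−, sgn(246605)=+, so +1.
(a,b)_2: α=-10, β=-10; u≡1, v≡5 (mod 8); ε(u)ε(v)=0·0, αω(v)=-10·1, βω(u)=-10·0; sum ≡ 0  ⇒  +1.
(a,b)_43: α=2, u≡32; β=1, v≡21 (mod 43); (32|43)=-1, (21|43)=+1; sign (−1)^0·-1^1·+1^2 = -1.
(a,b)_23: α=6, u≡21; β=4, v≡11 (mod 23); (21|23)=-1, (11|23)=-1; sign (−1)^0·-1^4·-1^6 = +1.
(a,b)_7: α=2, u≡6; β=2, v≡1 (mod 7); (6|7)=-1, (1|7)=+1; sign (−1)^0·-1^2·+1^2 = +1.
(a,b)_5: α=5, u≡3; β=1, v≡1 (mod 5); (3|5)=-1, (1|5)=+1; sign (−1)^0·-1^1·+1^5 = -1.
(a,b)_37: α=1, u≡7; β=1, v≡14 (mod 37); (7|37)=+1, (14|37)=-1; sign (−1)^0·+1^1·-1^1 = -1.
(a,b)_3: α=-20, u≡1; β=-8, v≡2 (mod 3); (1|3)=+1, (2|3)=-1; sign (−1)^0·+1^-8·-1^-20 = +1.
(a,b)_41: α=-2, u≡18; β=-2, v≡9 (mod 41); (18|41)=+1, (9|41)=+1; sign (−1)^0·+1^-2·+1^-2 = +1.
Ram(-5735, 246605) = {5, 31, 37, 43}; no ℚ_5-point on the conic.

[5, 31, 37, 43]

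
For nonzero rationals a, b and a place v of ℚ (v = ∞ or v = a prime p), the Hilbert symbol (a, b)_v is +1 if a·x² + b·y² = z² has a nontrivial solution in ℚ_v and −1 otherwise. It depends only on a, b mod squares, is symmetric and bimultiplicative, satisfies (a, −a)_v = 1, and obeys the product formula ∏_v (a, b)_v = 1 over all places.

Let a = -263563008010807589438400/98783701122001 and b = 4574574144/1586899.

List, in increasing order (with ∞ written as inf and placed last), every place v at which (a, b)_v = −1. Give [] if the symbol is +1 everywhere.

(a, b) ≡ (-1311, 38019) mod (ℚ^×)²; places V = {2, 3, 5, 7, 17, 19, 23, 29, ∞}.
(a,b)_23: α=3, u≡3; β=1, v≡20 (mod 23); (3|23)=+1, (20|23)=-1; sign (−1)^1·+1^1·-1^3 = +1.
(a,b)_7: α=-2, u≡6; β=2, v≡1 (mod 7); (6|7)=-1, (1|7)=+1; sign (−1)^0·-1^2·+1^-2 = +1.
(a,b)_29: α=2, u≡20; β=1, v≡23 (mod 29); (20|29)=+1, (23|29)=+1; sign (−1)^0·+1^1·+1^2 = +1.
(a,b)_5: α=2, u≡4; β=0, v≡1 (mod 5); (4|5)=+1, (1|5)=+1; sign (−1)^0·+1^0·+1^2 = +1.
(a,b)_2: α=6, β=6; u≡1, v≡3 (mod 8); ε(u)ε(v)=0·1, αω(v)=6·1, βω(u)=6·0; sum ≡ 0  ⇒  +1.
(a,b)_19: α=1, u≡11; β=-1, v≡5 (mod 19); (11|19)=+1, (5|19)=+1; sign (−1)^1·+1^-1·+1^1 = -1.
(a,b)_17: α=-10, u≡2; β=-4, v≡6 (mod 17); (2|17)=+1, (6|17)=-1; sign (−1)^0·+1^-4·-1^-10 = +1.
(a,b)_3: α=25, u≡1; β=7, v≡1 (mod 3); (1|3)=+1, (1|3)=+1; sign (−1)^1·+1^7·+1^25 = -1.
(a,b)_∞: sgn(-1311)=−, sgn(38019)=+, so +1.
|Ram(-1311, 38019)| = 2, even; anisotropic at {3, 19}.

[3, 19]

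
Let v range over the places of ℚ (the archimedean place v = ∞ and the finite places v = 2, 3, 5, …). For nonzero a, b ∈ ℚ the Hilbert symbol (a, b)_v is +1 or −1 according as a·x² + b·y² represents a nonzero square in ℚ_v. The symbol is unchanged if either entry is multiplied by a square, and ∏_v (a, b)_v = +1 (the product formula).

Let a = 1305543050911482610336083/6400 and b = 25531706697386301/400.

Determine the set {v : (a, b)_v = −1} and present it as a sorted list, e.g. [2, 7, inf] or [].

[]

Mod squares: a ≡ 403, b ≡ 69. Check v ∈ {∞, 2, 3, 5, 13, 17, 23, 31}.
v=2: v_2(a)=-8, v_2(b)=-4; units ≡ 3, 5 (mod 8); ε·ε+αω+βω = 1·0+-8·1+-4·1 ≡ 0  ⇒  (a,b)_2 = +1.
v=17: a=17^0·(≡12), b=17^2·(≡4) mod 17; (12|17)=-1, (4|17)=+1; (−1)^{0·2·8}·(-1)^2·(+1)^0 = +1.
v=31: a=31^3·(≡13), b=31^2·(≡25) mod 31; (13|31)=-1, (25|31)=+1; (−1)^{3·2·15}·(-1)^2·(+1)^3 = +1.
v=3: a=3^16·(≡1), b=3^3·(≡2) mod 3; (1|3)=+1, (2|3)=-1; (−1)^{16·3·1}·(+1)^3·(-1)^16 = +1.
v=13: a=13^1·(≡2), b=13^0·(≡10) mod 13; (2|13)=-1, (10|13)=+1; (−1)^{1·0·6}·(-1)^0·(+1)^1 = +1.
v=∞: 403 > 0 and 69 > 0  ⇒  (a,b)_∞ = +1.
v=5: a=5^-2·(≡3), b=5^-2·(≡1) mod 5; (3|5)=-1, (1|5)=+1; (−1)^{-2·-2·2}·(-1)^-2·(+1)^-2 = +1.
v=23: a=23^8·(≡8), b=23^7·(≡12) mod 23; (8|23)=+1, (12|23)=+1; (−1)^{8·7·11}·(+1)^7·(+1)^8 = +1.
Every local symbol is +1, so the conic 403·x² + 69·y² = z² has ℚ_v-points for all v and hence a ℚ-point; (a, b / ℚ) ≅ M_2(ℚ).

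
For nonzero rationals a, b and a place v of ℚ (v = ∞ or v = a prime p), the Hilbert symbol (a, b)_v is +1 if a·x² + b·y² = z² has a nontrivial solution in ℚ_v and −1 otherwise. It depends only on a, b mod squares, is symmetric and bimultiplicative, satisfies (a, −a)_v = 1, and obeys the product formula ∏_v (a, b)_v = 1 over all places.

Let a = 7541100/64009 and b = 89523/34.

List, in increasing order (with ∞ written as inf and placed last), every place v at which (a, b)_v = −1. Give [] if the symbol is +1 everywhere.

(a, b) ≡ (19, 6902) mod (ℚ^×)²; places V = {2, 3, 5, 7, 11, 17, 19, 23, 29, ∞}.
(a,b)_29: α=0, u≡19; β=1, v≡20 (mod 29); (19|29)=-1, (20|29)=+1; sign (−1)^0·-1^1·+1^0 = -1.
(a,b)_∞: sgn(19)=+, sgn(6902)=+, so +1.
(a,b)_17: α=0, u≡9; β=-1, v≡9 (mod 17); (9|17)=+1, (9|17)=+1; sign (−1)^0·+1^-1·+1^0 = +1.
(a,b)_11: α=-2, u≡6; β=0, v≡5 (mod 11); (6|11)=-1, (5|11)=+1; sign (−1)^0·-1^0·+1^-2 = +1.
(a,b)_7: α=2, u≡5; β=3, v≡5 (mod 7); (5|7)=-1, (5|7)=-1; sign (−1)^0·-1^3·-1^2 = -1.
(a,b)_5: α=2, u≡1; β=0, v≡2 (mod 5); (1|5)=+1, (2|5)=-1; sign (−1)^0·+1^0·-1^2 = +1.
(a,b)_3: α=4, u≡1; β=2, v≡2 (mod 3); (1|3)=+1, (2|3)=-1; sign (−1)^0·+1^2·-1^4 = +1.
(a,b)_2: α=2, β=-1; u≡3, v≡3 (mod 8); ε(u)ε(v)=1·1, αω(v)=2·1, βω(u)=-1·1; sum ≡ 0  ⇒  +1.
(a,b)_19: α=1, u≡5; β=0, v≡6 (mod 19); (5|19)=+1, (6|19)=+1; sign (−1)^0·+1^0·+1^1 = +1.
(a,b)_23: α=-2, u≡15; β=0, v≡9 (mod 23); (15|23)=-1, (9|23)=+1; sign (−1)^0·-1^0·+1^-2 = +1.
|Ram(19, 6902)| = 2, even; anisotropic at {7, 29}.

[7, 29]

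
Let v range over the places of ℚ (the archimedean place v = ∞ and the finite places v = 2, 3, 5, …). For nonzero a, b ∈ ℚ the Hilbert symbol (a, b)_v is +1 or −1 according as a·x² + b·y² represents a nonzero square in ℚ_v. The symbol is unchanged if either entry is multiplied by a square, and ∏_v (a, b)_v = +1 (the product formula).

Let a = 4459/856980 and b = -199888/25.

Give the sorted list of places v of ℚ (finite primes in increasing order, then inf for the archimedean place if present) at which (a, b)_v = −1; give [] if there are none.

[2, 5]

Mod squares: a ≡ 455, b ≡ -13. Check v ∈ {∞, 2, 3, 5, 7, 13, 23, 31}.
v=2: v_2(a)=-2, v_2(b)=4; units ≡ 7, 3 (mod 8); ε·ε+αω+βω = 1·1+-2·1+4·0 ≡ 1  ⇒  (a,b)_2 = -1.
v=13: a=13^1·(≡10), b=13^1·(≡10) mod 13; (10|13)=+1, (10|13)=+1; (−1)^{1·1·6}·(+1)^1·(+1)^1 = +1.
v=3: a=3^-4·(≡2), b=3^0·(≡2) mod 3; (2|3)=-1, (2|3)=-1; (−1)^{-4·0·1}·(-1)^0·(-1)^-4 = +1.
v=23: a=23^-2·(≡2), b=23^0·(≡14) mod 23; (2|23)=+1, (14|23)=-1; (−1)^{-2·0·11}·(+1)^0·(-1)^-2 = +1.
v=5: a=5^-1·(≡4), b=5^-2·(≡2) mod 5; (4|5)=+1, (2|5)=-1; (−1)^{-1·-2·2}·(+1)^-2·(-1)^-1 = -1.
v=7: a=7^3·(≡4), b=7^0·(≡1) mod 7; (4|7)=+1, (1|7)=+1; (−1)^{3·0·3}·(+1)^0·(+1)^3 = +1.
v=31: a=31^0·(≡21), b=31^2·(≡14) mod 31; (21|31)=-1, (14|31)=+1; (−1)^{0·2·15}·(-1)^2·(+1)^0 = +1.
v=∞: 455 > 0 and -13 < 0  ⇒  (a,b)_∞ = +1.
Ram(455, -13) = {2, 5}; no ℚ_2-point on the conic.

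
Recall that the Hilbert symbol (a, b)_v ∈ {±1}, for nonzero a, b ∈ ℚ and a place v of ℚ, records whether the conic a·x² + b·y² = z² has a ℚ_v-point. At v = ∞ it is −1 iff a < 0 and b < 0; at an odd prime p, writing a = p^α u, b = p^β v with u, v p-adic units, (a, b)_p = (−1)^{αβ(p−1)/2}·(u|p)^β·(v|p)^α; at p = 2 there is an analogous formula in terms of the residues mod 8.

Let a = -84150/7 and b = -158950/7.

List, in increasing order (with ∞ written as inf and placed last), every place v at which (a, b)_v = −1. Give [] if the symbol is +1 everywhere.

Mod squares: a ≡ -2618, b ≡ -154. Check v ∈ {∞, 2, 3, 5, 7, 11, 17}.
v=∞: -2618 < 0 and -154 < 0  ⇒  (a,b)_∞ = -1.
v=3: a=3^2·(≡1), b=3^0·(≡2) mod 3; (1|3)=+1, (2|3)=-1; (−1)^{2·0·1}·(+1)^0·(-1)^2 = +1.
v=2: v_2(a)=1, v_2(b)=1; units ≡ 3, 3 (mod 8); ε·ε+αω+βω = 1·1+1·1+1·1 ≡ 1  ⇒  (a,b)_2 = -1.
v=7: a=7^-1·(≡4), b=7^-1·(≡6) mod 7; (4|7)=+1, (6|7)=-1; (−1)^{-1·-1·3}·(+1)^-1·(-1)^-1 = +1.
v=17: a=17^1·(≡2), b=17^2·(≡4) mod 17; (2|17)=+1, (4|17)=+1; (−1)^{1·2·8}·(+1)^2·(+1)^1 = +1.
v=5: a=5^2·(≡2), b=5^2·(≡1) mod 5; (2|5)=-1, (1|5)=+1; (−1)^{2·2·2}·(-1)^2·(+1)^2 = +1.
v=11: a=11^1·(≡4), b=11^1·(≡10) mod 11; (4|11)=+1, (10|11)=-1; (−1)^{1·1·5}·(+1)^1·(-1)^1 = +1.
Ram(-2618, -154) = {2, ∞}; no ℚ_2-point on the conic.

[2, inf]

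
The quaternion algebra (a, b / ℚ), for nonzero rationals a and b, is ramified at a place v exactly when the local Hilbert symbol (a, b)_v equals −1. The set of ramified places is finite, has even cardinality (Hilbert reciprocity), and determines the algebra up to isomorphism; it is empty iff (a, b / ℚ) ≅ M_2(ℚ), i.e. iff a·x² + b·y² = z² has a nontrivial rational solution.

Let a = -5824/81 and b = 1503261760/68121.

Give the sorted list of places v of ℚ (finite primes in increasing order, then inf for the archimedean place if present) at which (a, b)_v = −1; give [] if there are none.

Mod squares: a ≡ -91, b ≡ 385. Check v ∈ {∞, 2, 3, 5, 7, 11, 13, 19, 29}.
v=19: a=19^0·(≡17), b=19^2·(≡1) mod 19; (17|19)=+1, (1|19)=+1; (−1)^{0·2·9}·(+1)^2·(+1)^0 = +1.
v=3: a=3^-4·(≡2), b=3^-4·(≡1) mod 3; (2|3)=-1, (1|3)=+1; (−1)^{-4·-4·1}·(-1)^-4·(+1)^-4 = +1.
v=∞: -91 < 0 and 385 > 0  ⇒  (a,b)_∞ = +1.
v=11: a=11^0·(≡7), b=11^1·(≡6) mod 11; (7|11)=-1, (6|11)=-1; (−1)^{0·1·5}·(-1)^1·(-1)^0 = -1.
v=5: a=5^0·(≡1), b=5^1·(≡2) mod 5; (1|5)=+1, (2|5)=-1; (−1)^{0·1·2}·(+1)^1·(-1)^0 = +1.
v=29: a=29^0·(≡4), b=29^-2·(≡27) mod 29; (4|29)=+1, (27|29)=-1; (−1)^{0·-2·14}·(+1)^-2·(-1)^0 = +1.
v=7: a=7^1·(≡2), b=7^1·(≡6) mod 7; (2|7)=+1, (6|7)=-1; (−1)^{1·1·3}·(+1)^1·(-1)^1 = +1.
v=13: a=13^1·(≡11), b=13^2·(≡11) mod 13; (11|13)=-1, (11|13)=-1; (−1)^{1·2·6}·(-1)^2·(-1)^1 = -1.
v=2: v_2(a)=6, v_2(b)=6; units ≡ 5, 1 (mod 8); ε·ε+αω+βω = 0·0+6·0+6·1 ≡ 0  ⇒  (a,b)_2 = +1.
|Ram(-91, 385)| = 2, even; anisotropic at {11, 13}.

[11, 13]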